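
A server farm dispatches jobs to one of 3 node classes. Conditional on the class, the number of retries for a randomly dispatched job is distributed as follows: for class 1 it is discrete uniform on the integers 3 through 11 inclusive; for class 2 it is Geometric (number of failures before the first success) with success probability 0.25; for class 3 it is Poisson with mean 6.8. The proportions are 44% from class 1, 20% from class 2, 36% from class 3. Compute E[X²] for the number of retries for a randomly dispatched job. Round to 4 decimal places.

For each component E[X²] = Var + (mean)², giving 1: 55.6667; 2: 21; 3: 53.04.
Overall E[X²] = 0.44·55.6667 + 0.2·21 + 0.36·53.04 = 47.7877.

47.7877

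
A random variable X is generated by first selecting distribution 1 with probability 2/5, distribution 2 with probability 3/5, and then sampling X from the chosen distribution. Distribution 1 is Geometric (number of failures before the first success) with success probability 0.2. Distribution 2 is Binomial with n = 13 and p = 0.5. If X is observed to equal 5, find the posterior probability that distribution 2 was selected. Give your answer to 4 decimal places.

Likelihoods P(X=5 | ·): 1: 0.065536; 2: 0.157104.
Posterior ∝ prior × likelihood. Numerator for 2: 0.6·0.157104 = 0.0942627.
Normalizing constant: 0.4·0.065536 + 0.6·0.157104 = 0.120477.
P(2 | observation) = 0.0942627 / 0.120477 = 0.782412.

0.7824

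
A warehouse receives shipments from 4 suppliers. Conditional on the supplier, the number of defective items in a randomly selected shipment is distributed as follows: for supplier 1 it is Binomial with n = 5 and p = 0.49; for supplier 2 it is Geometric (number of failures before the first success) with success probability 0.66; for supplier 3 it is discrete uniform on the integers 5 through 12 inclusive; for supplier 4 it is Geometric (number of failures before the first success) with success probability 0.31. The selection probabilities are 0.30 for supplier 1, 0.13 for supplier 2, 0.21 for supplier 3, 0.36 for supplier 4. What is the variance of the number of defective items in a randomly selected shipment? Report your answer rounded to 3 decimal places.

Per component, 1: μ=2.45, E[X²]=7.252; 2: μ=0.515152, E[X²]=1.04591; 3: μ=8.5, E[X²]=77.5; 4: μ=2.22581, E[X²]=12.1342.
E[X] = 0.3·2.45 + 0.13·0.515152 + 0.21·8.5 + 0.36·2.22581 = 3.38826.
E[X²] = 0.3·7.252 + 0.13·1.04591 + 0.21·77.5 + 0.36·12.1342 = 22.9549.
Var(X) = E[X²] − (E[X])² = 22.9549 − 11.4803 = 11.4746.

11.475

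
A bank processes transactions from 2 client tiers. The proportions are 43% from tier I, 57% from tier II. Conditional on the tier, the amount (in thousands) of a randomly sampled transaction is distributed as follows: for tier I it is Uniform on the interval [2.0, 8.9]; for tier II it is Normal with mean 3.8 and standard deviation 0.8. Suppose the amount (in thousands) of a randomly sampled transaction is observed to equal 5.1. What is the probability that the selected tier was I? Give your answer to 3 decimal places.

Likelihoods f(5.1 | ·): I: 0.144928; II: 0.133173.
Posterior ∝ prior × likelihood. Numerator for I: 0.43·0.144928 = 0.0623188.
Normalizing constant: 0.43·0.144928 + 0.57·0.133173 = 0.138227.
P(I | observation) = 0.0623188 / 0.138227 = 0.450843.

0.451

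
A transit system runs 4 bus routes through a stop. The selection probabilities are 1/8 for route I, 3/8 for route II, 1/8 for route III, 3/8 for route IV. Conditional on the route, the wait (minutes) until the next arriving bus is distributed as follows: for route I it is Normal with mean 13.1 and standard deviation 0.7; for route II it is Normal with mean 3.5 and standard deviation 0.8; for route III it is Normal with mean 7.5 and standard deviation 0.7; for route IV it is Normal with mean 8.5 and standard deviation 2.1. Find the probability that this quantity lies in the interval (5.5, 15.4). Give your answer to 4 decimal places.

0.5981

Conditional on each route, P(5.5 < X < 15.4): I: 0.999491; II: 0.00620967; III: 0.997863; IV: 0.922928.
By total probability, P(5.5 < X < 15.4) = 0.125·0.999491 + 0.375·0.00620967 + 0.125·0.997863 + 0.375·0.922928 = 0.598096.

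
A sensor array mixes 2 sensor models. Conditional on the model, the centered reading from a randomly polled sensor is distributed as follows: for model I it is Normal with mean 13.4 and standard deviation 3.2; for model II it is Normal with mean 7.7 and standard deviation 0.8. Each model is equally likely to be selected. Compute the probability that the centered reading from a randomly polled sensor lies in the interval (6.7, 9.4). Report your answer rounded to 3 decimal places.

0.483

Conditional on each model, P(6.7 < X < 9.4): I: 0.0875086; II: 0.877557.
By total probability, P(6.7 < X < 9.4) = 0.5·0.0875086 + 0.5·0.877557 = 0.482533.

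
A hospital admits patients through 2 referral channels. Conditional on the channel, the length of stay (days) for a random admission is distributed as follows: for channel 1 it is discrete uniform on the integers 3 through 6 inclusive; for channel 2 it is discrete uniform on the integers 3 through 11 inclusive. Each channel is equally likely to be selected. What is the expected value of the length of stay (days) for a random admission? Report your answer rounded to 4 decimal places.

Component means — 1: 4.5; 2: 7.
E[X] = 0.5·4.5 + 0.5·7 = 5.75.

5.7500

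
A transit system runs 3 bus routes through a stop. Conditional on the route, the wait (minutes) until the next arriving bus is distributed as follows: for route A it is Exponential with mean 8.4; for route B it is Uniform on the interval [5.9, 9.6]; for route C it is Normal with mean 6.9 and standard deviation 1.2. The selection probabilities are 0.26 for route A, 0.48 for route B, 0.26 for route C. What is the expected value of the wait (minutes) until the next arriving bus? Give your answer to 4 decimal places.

7.6980

Component means — A: 8.4; B: 7.75; C: 6.9.
E[X] = 0.26·8.4 + 0.48·7.75 + 0.26·6.9 = 7.698.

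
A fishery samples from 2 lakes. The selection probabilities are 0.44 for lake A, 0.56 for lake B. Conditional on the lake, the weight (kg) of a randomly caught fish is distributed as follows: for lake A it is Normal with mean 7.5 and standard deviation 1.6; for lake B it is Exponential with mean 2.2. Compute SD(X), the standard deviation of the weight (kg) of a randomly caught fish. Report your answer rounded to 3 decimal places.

3.280

Per component, A: μ=7.5, E[X²]=58.81; B: μ=2.2, E[X²]=9.68.
E[X] = 0.44·7.5 + 0.56·2.2 = 4.532.
E[X²] = 0.44·58.81 + 0.56·9.68 = 31.2972.
Var(X) = E[X²] − (E[X])² = 31.2972 − 20.539 = 10.7582.
SD(X) = √10.7582 = 3.27997.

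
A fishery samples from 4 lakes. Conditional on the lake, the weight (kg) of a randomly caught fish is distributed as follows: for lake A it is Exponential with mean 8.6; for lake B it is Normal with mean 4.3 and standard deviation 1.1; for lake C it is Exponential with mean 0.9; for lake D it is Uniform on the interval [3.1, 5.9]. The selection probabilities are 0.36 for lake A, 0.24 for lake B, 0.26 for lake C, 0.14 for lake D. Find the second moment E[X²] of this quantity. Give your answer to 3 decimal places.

For each component E[X²] = Var + (mean)², giving A: 147.92; B: 19.7; C: 1.62; D: 20.9033.
Overall E[X²] = 0.36·147.92 + 0.24·19.7 + 0.26·1.62 + 0.14·20.9033 = 61.3269.

61.327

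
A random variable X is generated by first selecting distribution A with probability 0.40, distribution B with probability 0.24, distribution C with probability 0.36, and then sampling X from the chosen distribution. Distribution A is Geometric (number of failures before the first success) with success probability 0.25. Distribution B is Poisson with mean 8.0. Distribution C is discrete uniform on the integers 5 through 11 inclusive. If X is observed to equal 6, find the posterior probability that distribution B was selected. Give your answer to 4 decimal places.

Likelihoods P(X=6 | ·): A: 0.0444946; B: 0.122138; C: 0.142857.
Posterior ∝ prior × likelihood. Numerator for B: 0.24·0.122138 = 0.0293132.
Normalizing constant: 0.4·0.0444946 + 0.24·0.122138 + 0.36·0.142857 = 0.0985396.
P(B | observation) = 0.0293132 / 0.0985396 = 0.297476.

0.2975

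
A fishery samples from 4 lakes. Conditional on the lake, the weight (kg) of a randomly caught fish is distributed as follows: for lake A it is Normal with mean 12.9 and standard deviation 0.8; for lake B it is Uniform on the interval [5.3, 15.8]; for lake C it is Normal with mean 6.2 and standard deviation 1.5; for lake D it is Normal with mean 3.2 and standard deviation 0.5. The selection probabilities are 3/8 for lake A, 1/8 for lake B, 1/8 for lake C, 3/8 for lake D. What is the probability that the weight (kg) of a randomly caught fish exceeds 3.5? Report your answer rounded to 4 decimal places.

0.7234

Conditional on each lake, P(X > 3.5): A: 1; B: 1; C: 0.96407; D: 0.274253.
By total probability, P(X > 3.5) = 0.375·1 + 0.125·1 + 0.125·0.96407 + 0.375·0.274253 = 0.723354.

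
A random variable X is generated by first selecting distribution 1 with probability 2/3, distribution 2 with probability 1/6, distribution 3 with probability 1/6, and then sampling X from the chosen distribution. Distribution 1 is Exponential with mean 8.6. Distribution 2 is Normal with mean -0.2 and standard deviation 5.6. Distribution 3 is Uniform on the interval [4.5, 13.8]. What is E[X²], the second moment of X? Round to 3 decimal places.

For each component E[X²] = Var + (mean)², giving 1: 147.92; 2: 31.4; 3: 90.93.
Overall E[X²] = 0.666667·147.92 + 0.166667·31.4 + 0.166667·90.93 = 119.002.

119.002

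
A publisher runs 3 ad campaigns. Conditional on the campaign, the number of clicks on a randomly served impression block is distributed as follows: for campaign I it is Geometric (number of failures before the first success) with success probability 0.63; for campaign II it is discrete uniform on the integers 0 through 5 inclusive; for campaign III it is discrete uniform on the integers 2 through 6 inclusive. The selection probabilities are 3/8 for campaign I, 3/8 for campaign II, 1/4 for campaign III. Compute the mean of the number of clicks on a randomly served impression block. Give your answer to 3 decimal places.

Component means — I: 0.587302; II: 2.5; III: 4.
E[X] = 0.375·0.587302 + 0.375·2.5 + 0.25·4 = 2.15774.

2.158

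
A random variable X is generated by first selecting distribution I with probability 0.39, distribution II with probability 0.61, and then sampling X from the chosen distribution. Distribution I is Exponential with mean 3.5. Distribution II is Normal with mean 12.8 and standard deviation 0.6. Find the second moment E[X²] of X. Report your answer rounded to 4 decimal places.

For each component E[X²] = Var + (mean)², giving I: 24.5; II: 164.2.
Overall E[X²] = 0.39·24.5 + 0.61·164.2 = 109.717.

109.7170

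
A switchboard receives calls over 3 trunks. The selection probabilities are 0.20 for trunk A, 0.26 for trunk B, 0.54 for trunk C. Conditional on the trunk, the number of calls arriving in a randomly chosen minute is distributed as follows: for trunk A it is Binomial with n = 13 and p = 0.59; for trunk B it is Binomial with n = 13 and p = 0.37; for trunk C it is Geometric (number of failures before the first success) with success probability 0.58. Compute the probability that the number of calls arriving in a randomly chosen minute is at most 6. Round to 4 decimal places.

Conditional on each trunk, P(X ≤ 6): A: 0.252361; B: 0.8346; C: 0.997695.
By total probability, P(X ≤ 6) = 0.2·0.252361 + 0.26·0.8346 + 0.54·0.997695 = 0.806223.

0.8062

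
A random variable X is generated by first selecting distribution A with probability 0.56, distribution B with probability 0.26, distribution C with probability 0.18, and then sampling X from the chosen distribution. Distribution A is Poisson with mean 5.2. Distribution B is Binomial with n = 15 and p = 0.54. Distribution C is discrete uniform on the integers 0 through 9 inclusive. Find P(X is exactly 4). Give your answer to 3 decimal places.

0.118

Conditional on each component, P(X = 4): A: 0.168063; B: 0.0226487; C: 0.1.
By total probability, P(X = 4) = 0.56·0.168063 + 0.26·0.0226487 + 0.18·0.1 = 0.118004.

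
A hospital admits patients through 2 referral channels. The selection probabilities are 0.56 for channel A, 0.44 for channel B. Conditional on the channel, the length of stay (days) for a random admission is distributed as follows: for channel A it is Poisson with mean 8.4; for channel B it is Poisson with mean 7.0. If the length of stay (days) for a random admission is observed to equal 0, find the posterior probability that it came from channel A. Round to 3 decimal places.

Likelihoods P(X=0 | ·): A: 0.000224867; B: 0.000911882.
Posterior ∝ prior × likelihood. Numerator for A: 0.56·0.000224867 = 0.000125926.
Normalizing constant: 0.56·0.000224867 + 0.44·0.000911882 = 0.000527154.
P(A | observation) = 0.000125926 / 0.000527154 = 0.238879.

0.239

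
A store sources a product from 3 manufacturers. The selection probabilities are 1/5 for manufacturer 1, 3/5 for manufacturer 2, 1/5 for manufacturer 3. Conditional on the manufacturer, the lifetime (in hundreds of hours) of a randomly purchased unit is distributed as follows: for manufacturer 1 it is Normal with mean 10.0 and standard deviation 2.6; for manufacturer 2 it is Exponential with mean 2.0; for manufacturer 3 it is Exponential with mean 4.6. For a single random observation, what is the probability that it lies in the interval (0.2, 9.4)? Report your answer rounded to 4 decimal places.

0.7848

Conditional on each manufacturer, P(0.2 < X < 9.4): 1: 0.408665; 2: 0.895742; 3: 0.827876.
By total probability, P(0.2 < X < 9.4) = 0.2·0.408665 + 0.6·0.895742 + 0.2·0.827876 = 0.784754.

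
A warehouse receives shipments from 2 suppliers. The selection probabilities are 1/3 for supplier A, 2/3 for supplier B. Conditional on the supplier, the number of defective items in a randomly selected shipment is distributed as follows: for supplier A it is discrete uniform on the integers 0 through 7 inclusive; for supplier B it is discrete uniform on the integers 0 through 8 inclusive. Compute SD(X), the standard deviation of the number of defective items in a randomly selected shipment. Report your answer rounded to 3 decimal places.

Per component, A: μ=3.5, E[X²]=17.5; B: μ=4, E[X²]=22.6667.
E[X] = 0.333333·3.5 + 0.666667·4 = 3.83333.
E[X²] = 0.333333·17.5 + 0.666667·22.6667 = 20.9444.
Var(X) = E[X²] − (E[X])² = 20.9444 − 14.6944 = 6.25.
SD(X) = √6.25 = 2.5.

2.500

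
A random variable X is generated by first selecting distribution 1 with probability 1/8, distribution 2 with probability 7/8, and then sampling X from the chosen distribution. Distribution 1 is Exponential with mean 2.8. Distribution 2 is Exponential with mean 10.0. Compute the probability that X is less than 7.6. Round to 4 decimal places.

0.5825

Conditional on each component, P(X < 7.6): 1: 0.933748; 2: 0.532334.
By total probability, P(X < 7.6) = 0.125·0.933748 + 0.875·0.532334 = 0.58251.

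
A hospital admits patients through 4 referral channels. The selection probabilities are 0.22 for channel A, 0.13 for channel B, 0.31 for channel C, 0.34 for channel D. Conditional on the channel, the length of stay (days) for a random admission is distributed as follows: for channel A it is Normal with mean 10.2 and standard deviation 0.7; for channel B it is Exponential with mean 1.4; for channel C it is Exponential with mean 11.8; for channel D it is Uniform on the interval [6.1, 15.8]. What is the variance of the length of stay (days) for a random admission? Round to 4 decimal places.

Per component, A: μ=10.2, E[X²]=104.53; B: μ=1.4, E[X²]=3.92; C: μ=11.8, E[X²]=278.48; D: μ=10.95, E[X²]=127.743.
E[X] = 0.22·10.2 + 0.13·1.4 + 0.31·11.8 + 0.34·10.95 = 9.807.
E[X²] = 0.22·104.53 + 0.13·3.92 + 0.31·278.48 + 0.34·127.743 = 153.268.
Var(X) = E[X²] − (E[X])² = 153.268 − 96.1772 = 57.0905.

57.0905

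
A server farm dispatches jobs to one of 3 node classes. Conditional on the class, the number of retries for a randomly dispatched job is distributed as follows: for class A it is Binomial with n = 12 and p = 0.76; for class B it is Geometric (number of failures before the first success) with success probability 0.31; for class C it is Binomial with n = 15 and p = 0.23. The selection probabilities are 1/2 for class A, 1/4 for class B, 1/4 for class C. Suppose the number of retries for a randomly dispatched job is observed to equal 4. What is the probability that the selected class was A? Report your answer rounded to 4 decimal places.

Likelihoods P(X=4 | ·): A: 0.00181781; B: 0.0702681; C: 0.215497.
Posterior ∝ prior × likelihood. Numerator for A: 0.5·0.00181781 = 0.000908907.
Normalizing constant: 0.5·0.00181781 + 0.25·0.0702681 + 0.25·0.215497 = 0.0723503.
P(A | observation) = 0.000908907 / 0.0723503 = 0.0125626.

0.0126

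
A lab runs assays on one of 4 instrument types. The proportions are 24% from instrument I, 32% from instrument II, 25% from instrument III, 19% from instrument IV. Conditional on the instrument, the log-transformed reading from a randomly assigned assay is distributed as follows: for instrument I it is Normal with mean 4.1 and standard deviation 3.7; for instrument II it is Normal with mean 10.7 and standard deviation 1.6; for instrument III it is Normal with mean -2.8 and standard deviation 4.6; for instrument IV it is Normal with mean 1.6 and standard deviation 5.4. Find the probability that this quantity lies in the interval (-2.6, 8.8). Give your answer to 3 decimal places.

Conditional on each instrument, P(-2.6 < X < 8.8): I: 0.862921; II: 0.117515; III: 0.476821; IV: 0.690439.
By total probability, P(-2.6 < X < 8.8) = 0.24·0.862921 + 0.32·0.117515 + 0.25·0.476821 + 0.19·0.690439 = 0.495095.

0.495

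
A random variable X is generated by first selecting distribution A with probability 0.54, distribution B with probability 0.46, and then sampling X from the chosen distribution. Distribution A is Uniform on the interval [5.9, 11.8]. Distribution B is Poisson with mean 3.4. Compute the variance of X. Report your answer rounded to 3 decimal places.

Per component, A: μ=8.85, E[X²]=81.2233; B: μ=3.4, E[X²]=14.96.
E[X] = 0.54·8.85 + 0.46·3.4 = 6.343.
E[X²] = 0.54·81.2233 + 0.46·14.96 = 50.7422.
Var(X) = E[X²] − (E[X])² = 50.7422 − 40.2336 = 10.5086.

10.509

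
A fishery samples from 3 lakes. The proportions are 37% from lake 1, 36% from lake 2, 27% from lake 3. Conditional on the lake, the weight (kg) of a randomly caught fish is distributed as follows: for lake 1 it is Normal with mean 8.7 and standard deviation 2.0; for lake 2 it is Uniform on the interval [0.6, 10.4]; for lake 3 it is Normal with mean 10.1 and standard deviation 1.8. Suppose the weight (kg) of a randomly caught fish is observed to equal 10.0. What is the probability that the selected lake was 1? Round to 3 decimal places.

0.382

Likelihoods f(10.0 | ·): 1: 0.161486; 2: 0.102041; 3: 0.221293.
Posterior ∝ prior × likelihood. Numerator for 1: 0.37·0.161486 = 0.0597499.
Normalizing constant: 0.37·0.161486 + 0.36·0.102041 + 0.27·0.221293 = 0.156234.
P(1 | observation) = 0.0597499 / 0.156234 = 0.382439.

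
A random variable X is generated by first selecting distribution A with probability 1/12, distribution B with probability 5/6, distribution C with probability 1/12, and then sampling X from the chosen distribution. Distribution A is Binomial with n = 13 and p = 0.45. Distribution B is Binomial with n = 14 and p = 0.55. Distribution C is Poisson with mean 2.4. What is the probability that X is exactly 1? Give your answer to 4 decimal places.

Conditional on each component, P(X = 1): A: 0.00448237; B: 0.00023892; C: 0.217723.
By total probability, P(X = 1) = 0.0833333·0.00448237 + 0.833333·0.00023892 + 0.0833333·0.217723 = 0.0187162.

0.0187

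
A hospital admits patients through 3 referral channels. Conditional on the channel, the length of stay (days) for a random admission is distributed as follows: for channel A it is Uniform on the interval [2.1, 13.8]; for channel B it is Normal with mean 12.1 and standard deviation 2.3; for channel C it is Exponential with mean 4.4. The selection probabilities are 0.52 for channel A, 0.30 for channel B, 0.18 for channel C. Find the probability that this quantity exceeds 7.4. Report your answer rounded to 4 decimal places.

Conditional on each channel, P(X > 7.4): A: 0.547009; B: 0.979497; C: 0.186035.
By total probability, P(X > 7.4) = 0.52·0.547009 + 0.3·0.979497 + 0.18·0.186035 = 0.61178.

0.6118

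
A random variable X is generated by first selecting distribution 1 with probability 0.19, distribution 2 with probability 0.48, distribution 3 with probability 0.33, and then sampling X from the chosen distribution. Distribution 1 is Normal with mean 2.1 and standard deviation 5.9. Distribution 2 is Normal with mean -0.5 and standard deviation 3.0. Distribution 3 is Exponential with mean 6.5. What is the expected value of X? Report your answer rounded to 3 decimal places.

Component means — 1: 2.1; 2: -0.5; 3: 6.5.
E[X] = 0.19·2.1 + 0.48·-0.5 + 0.33·6.5 = 2.304.

2.304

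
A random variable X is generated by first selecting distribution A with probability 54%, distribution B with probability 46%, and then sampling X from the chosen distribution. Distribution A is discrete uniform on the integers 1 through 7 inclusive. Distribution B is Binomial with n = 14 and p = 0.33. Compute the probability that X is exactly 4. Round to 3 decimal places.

Conditional on each component, P(X = 4): A: 0.142857; B: 0.21639.
By total probability, P(X = 4) = 0.54·0.142857 + 0.46·0.21639 = 0.176682.

0.177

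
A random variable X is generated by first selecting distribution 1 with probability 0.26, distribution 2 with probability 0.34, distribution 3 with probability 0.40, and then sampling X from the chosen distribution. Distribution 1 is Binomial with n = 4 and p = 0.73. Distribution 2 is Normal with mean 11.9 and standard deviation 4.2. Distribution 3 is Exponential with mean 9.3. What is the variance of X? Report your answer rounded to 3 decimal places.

53.080

Per component, 1: μ=2.92, E[X²]=9.3148; 2: μ=11.9, E[X²]=159.25; 3: μ=9.3, E[X²]=172.98.
E[X] = 0.26·2.92 + 0.34·11.9 + 0.4·9.3 = 8.5252.
E[X²] = 0.26·9.3148 + 0.34·159.25 + 0.4·172.98 = 125.759.
Var(X) = E[X²] − (E[X])² = 125.759 − 72.679 = 53.0798.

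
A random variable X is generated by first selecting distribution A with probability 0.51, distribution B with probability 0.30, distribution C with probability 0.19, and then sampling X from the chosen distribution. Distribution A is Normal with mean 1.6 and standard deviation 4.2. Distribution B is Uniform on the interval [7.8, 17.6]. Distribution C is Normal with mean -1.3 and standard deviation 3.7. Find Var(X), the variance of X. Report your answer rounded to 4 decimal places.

44.8366

Per component, A: μ=1.6, E[X²]=20.2; B: μ=12.7, E[X²]=169.293; C: μ=-1.3, E[X²]=15.38.
E[X] = 0.51·1.6 + 0.3·12.7 + 0.19·-1.3 = 4.379.
E[X²] = 0.51·20.2 + 0.3·169.293 + 0.19·15.38 = 64.0122.
Var(X) = E[X²] − (E[X])² = 64.0122 − 19.1756 = 44.8366.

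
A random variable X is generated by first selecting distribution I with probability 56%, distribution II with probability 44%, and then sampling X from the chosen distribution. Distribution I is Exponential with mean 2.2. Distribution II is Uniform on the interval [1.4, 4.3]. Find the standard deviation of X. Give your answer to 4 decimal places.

Per component, I: μ=2.2, E[X²]=9.68; II: μ=2.85, E[X²]=8.82333.
E[X] = 0.56·2.2 + 0.44·2.85 = 2.486.
E[X²] = 0.56·9.68 + 0.44·8.82333 = 9.30307.
Var(X) = E[X²] − (E[X])² = 9.30307 − 6.1802 = 3.12287.
SD(X) = √3.12287 = 1.76716.

1.7672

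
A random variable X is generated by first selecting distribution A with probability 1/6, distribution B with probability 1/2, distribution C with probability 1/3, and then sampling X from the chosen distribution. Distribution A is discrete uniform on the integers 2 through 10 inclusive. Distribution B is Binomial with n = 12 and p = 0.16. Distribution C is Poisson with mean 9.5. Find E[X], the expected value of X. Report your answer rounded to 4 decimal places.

Component means — A: 6; B: 1.92; C: 9.5.
E[X] = 0.166667·6 + 0.5·1.92 + 0.333333·9.5 = 5.12667.

5.1267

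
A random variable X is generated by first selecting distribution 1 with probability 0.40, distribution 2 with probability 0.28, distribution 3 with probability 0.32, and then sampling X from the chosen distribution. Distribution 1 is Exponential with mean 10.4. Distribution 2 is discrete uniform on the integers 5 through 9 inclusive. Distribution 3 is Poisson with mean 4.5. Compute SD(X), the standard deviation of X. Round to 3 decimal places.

Per component, 1: μ=10.4, E[X²]=216.32; 2: μ=7, E[X²]=51; 3: μ=4.5, E[X²]=24.75.
E[X] = 0.4·10.4 + 0.28·7 + 0.32·4.5 = 7.56.
E[X²] = 0.4·216.32 + 0.28·51 + 0.32·24.75 = 108.728.
Var(X) = E[X²] − (E[X])² = 108.728 − 57.1536 = 51.5744.
SD(X) = √51.5744 = 7.18153.

7.182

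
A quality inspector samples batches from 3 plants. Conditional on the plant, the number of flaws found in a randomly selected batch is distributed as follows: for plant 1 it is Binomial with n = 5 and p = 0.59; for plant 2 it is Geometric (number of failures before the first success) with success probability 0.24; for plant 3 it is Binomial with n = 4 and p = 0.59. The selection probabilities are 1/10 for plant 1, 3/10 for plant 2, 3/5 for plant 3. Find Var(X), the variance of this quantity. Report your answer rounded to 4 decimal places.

Per component, 1: μ=2.95, E[X²]=9.912; 2: μ=3.16667, E[X²]=23.2222; 3: μ=2.36, E[X²]=6.5372.
E[X] = 0.1·2.95 + 0.3·3.16667 + 0.6·2.36 = 2.661.
E[X²] = 0.1·9.912 + 0.3·23.2222 + 0.6·6.5372 = 11.8802.
Var(X) = E[X²] − (E[X])² = 11.8802 − 7.08092 = 4.79927.

4.7993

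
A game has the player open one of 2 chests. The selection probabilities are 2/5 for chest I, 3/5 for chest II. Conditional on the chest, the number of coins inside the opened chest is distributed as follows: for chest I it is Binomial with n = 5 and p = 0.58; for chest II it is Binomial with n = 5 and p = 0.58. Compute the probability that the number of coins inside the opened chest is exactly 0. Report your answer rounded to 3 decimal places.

Conditional on each chest, P(X = 0): I: 0.0130691; II: 0.0130691.
By total probability, P(X = 0) = 0.4·0.0130691 + 0.6·0.0130691 = 0.0130691.

0.013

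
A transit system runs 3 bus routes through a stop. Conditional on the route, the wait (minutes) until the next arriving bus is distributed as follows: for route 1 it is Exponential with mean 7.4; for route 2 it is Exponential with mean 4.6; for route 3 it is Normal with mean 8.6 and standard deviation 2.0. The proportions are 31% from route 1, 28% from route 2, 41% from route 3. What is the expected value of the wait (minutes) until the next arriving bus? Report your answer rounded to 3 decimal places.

7.108

Component means — 1: 7.4; 2: 4.6; 3: 8.6.
E[X] = 0.31·7.4 + 0.28·4.6 + 0.41·8.6 = 7.108.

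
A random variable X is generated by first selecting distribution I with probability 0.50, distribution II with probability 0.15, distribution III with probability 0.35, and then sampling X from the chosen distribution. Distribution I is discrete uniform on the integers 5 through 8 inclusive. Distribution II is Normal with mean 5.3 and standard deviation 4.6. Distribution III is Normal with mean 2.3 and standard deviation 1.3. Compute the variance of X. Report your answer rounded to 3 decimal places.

8.058

Per component, I: μ=6.5, E[X²]=43.5; II: μ=5.3, E[X²]=49.25; III: μ=2.3, E[X²]=6.98.
E[X] = 0.5·6.5 + 0.15·5.3 + 0.35·2.3 = 4.85.
E[X²] = 0.5·43.5 + 0.15·49.25 + 0.35·6.98 = 31.5805.
Var(X) = E[X²] − (E[X])² = 31.5805 − 23.5225 = 8.058.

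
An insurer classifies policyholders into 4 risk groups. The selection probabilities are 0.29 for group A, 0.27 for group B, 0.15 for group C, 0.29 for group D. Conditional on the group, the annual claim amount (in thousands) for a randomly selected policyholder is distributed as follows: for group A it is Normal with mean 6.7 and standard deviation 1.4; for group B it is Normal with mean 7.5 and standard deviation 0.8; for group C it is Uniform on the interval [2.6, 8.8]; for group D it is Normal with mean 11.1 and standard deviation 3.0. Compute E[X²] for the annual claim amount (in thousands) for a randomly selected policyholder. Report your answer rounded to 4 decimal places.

For each component E[X²] = Var + (mean)², giving A: 46.85; B: 56.89; C: 35.6933; D: 132.21.
Overall E[X²] = 0.29·46.85 + 0.27·56.89 + 0.15·35.6933 + 0.29·132.21 = 72.6417.

72.6417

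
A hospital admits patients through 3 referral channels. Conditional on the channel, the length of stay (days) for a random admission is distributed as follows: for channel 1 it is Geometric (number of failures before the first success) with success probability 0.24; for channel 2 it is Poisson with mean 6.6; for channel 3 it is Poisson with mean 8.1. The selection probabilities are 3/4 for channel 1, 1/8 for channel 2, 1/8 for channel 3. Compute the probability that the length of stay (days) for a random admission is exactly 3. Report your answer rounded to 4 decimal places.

Conditional on each channel, P(X = 3): 1: 0.105354; 2: 0.0651834; 3: 0.0268855.
By total probability, P(X = 3) = 0.75·0.105354 + 0.125·0.0651834 + 0.125·0.0268855 = 0.0905243.

0.0905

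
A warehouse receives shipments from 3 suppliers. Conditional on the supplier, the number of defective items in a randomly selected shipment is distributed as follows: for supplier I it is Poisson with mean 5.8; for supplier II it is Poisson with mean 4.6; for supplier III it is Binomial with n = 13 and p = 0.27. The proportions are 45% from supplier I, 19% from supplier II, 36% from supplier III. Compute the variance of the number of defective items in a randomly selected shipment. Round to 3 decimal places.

Per component, I: μ=5.8, E[X²]=39.44; II: μ=4.6, E[X²]=25.76; III: μ=3.51, E[X²]=14.8824.
E[X] = 0.45·5.8 + 0.19·4.6 + 0.36·3.51 = 4.7476.
E[X²] = 0.45·39.44 + 0.19·25.76 + 0.36·14.8824 = 28.0001.
Var(X) = E[X²] − (E[X])² = 28.0001 − 22.5397 = 5.46036.

5.460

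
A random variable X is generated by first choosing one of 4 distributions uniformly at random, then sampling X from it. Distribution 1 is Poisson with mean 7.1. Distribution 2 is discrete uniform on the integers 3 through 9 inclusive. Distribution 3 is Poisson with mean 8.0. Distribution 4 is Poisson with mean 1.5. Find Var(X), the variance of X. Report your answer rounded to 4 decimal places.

11.3925

Per component, 1: μ=7.1, E[X²]=57.51; 2: μ=6, E[X²]=40; 3: μ=8, E[X²]=72; 4: μ=1.5, E[X²]=3.75.
E[X] = 0.25·7.1 + 0.25·6 + 0.25·8 + 0.25·1.5 = 5.65.
E[X²] = 0.25·57.51 + 0.25·40 + 0.25·72 + 0.25·3.75 = 43.315.
Var(X) = E[X²] − (E[X])² = 43.315 − 31.9225 = 11.3925.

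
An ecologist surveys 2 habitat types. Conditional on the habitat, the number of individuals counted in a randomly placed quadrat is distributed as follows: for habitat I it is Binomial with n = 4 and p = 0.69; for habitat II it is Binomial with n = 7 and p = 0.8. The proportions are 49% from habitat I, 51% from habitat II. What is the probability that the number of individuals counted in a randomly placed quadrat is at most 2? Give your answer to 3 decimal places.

Conditional on each habitat, P(X ≤ 2): I: 0.365978; II: 0.004672.
By total probability, P(X ≤ 2) = 0.49·0.365978 + 0.51·0.004672 = 0.181712.

0.182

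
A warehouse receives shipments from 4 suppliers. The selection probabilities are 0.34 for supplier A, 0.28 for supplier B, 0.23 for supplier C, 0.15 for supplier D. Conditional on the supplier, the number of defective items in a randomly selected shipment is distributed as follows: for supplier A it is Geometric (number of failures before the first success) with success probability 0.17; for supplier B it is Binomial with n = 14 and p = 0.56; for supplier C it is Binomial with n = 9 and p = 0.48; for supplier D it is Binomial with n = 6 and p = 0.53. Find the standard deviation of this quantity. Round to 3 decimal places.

Per component, A: μ=4.88235, E[X²]=52.5571; B: μ=7.84, E[X²]=64.9152; C: μ=4.32, E[X²]=20.9088; D: μ=3.18, E[X²]=11.607.
E[X] = 0.34·4.88235 + 0.28·7.84 + 0.23·4.32 + 0.15·3.18 = 5.3258.
E[X²] = 0.34·52.5571 + 0.28·64.9152 + 0.23·20.9088 + 0.15·11.607 = 42.5957.
Var(X) = E[X²] − (E[X])² = 42.5957 − 28.3641 = 14.2316.
SD(X) = √14.2316 = 3.77248.

3.772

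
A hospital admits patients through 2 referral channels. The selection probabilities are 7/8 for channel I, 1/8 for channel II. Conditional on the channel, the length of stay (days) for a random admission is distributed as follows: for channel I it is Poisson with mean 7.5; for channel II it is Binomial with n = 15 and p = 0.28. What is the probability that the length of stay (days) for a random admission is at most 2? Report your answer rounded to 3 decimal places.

Conditional on each channel, P(X ≤ 2): I: 0.0202567; II: 0.164536.
By total probability, P(X ≤ 2) = 0.875·0.0202567 + 0.125·0.164536 = 0.0382916.

0.038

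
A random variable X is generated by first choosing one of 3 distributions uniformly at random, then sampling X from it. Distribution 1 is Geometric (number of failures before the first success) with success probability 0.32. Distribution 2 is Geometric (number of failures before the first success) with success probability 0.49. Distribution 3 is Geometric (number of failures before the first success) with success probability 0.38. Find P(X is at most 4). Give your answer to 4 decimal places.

Conditional on each component, P(X ≤ 4): 1: 0.854607; 2: 0.965497; 3: 0.908387.
By total probability, P(X ≤ 4) = 0.333333·0.854607 + 0.333333·0.965497 + 0.333333·0.908387 = 0.909497.

0.9095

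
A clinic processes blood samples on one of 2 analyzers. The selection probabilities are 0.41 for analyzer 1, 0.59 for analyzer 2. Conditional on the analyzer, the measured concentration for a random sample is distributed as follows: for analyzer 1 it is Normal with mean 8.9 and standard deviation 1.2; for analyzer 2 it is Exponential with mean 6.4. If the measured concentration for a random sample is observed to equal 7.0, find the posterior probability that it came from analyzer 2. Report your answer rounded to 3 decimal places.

0.442

Likelihoods f(7.0 | ·): 1: 0.0949189; 2: 0.0523372.
Posterior ∝ prior × likelihood. Numerator for 2: 0.59·0.0523372 = 0.0308789.
Normalizing constant: 0.41·0.0949189 + 0.59·0.0523372 = 0.0697957.
P(2 | observation) = 0.0308789 / 0.0697957 = 0.442419.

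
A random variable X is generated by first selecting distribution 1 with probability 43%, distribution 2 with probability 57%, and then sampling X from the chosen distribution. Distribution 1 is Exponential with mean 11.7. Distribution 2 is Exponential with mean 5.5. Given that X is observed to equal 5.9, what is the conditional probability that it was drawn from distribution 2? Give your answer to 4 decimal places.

Likelihoods f(5.9 | ·): 1: 0.0516192; 2: 0.0621953.
Posterior ∝ prior × likelihood. Numerator for 2: 0.57·0.0621953 = 0.0354513.
Normalizing constant: 0.43·0.0516192 + 0.57·0.0621953 = 0.0576476.
P(2 | observation) = 0.0354513 / 0.0576476 = 0.614967.

0.6150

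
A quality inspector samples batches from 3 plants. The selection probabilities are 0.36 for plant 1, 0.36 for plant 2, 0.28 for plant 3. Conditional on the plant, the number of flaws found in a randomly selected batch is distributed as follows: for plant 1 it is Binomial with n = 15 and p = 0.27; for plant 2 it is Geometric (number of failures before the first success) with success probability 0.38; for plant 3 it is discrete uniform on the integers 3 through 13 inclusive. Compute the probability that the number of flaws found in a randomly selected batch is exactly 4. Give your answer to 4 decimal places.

0.1276

Conditional on each plant, P(X = 4): 1: 0.227583; 2: 0.0561501; 3: 0.0909091.
By total probability, P(X = 4) = 0.36·0.227583 + 0.36·0.0561501 + 0.28·0.0909091 = 0.127598.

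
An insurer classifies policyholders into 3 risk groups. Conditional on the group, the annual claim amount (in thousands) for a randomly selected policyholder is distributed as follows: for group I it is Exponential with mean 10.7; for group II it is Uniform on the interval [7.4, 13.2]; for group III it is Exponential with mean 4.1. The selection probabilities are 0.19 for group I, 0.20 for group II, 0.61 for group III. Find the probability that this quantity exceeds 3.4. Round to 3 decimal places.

Conditional on each group, P(X > 3.4): I: 0.72778; II: 1; III: 0.436368.
By total probability, P(X > 3.4) = 0.19·0.72778 + 0.2·1 + 0.61·0.436368 = 0.604463.

0.604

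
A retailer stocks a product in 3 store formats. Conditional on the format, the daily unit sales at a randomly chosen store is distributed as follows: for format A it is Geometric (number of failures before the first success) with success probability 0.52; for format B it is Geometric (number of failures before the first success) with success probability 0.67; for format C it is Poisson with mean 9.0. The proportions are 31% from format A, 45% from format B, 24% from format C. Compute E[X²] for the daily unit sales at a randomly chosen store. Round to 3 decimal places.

22.854

For each component E[X²] = Var + (mean)², giving A: 2.62722; B: 0.977723; C: 90.
Overall E[X²] = 0.31·2.62722 + 0.45·0.977723 + 0.24·90 = 22.8544.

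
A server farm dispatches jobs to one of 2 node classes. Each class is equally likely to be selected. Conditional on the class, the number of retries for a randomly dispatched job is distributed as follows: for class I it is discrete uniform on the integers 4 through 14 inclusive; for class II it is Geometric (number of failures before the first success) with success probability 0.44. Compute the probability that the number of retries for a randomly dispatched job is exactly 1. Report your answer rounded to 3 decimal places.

0.123

Conditional on each class, P(X = 1): I: 0; II: 0.2464.
By total probability, P(X = 1) = 0.5·0 + 0.5·0.2464 = 0.1232.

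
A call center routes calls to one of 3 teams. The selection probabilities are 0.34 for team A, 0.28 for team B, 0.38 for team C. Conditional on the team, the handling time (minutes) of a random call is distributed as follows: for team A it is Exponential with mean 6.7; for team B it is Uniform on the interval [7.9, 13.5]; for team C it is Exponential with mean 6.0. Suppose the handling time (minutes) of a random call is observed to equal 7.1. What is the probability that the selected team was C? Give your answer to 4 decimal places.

Likelihoods f(7.1 | ·): A: 0.0517253; B: 0; C: 0.0510427.
Posterior ∝ prior × likelihood. Numerator for C: 0.38·0.0510427 = 0.0193962.
Normalizing constant: 0.34·0.0517253 + 0.28·0 + 0.38·0.0510427 = 0.0369828.
P(C | observation) = 0.0193962 / 0.0369828 = 0.524466.

0.5245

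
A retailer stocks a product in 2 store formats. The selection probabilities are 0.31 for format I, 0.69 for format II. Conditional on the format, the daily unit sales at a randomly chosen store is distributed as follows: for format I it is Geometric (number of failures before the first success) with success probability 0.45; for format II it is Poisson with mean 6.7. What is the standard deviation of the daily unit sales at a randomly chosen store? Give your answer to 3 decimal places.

Per component, I: μ=1.22222, E[X²]=4.20988; II: μ=6.7, E[X²]=51.59.
E[X] = 0.31·1.22222 + 0.69·6.7 = 5.00189.
E[X²] = 0.31·4.20988 + 0.69·51.59 = 36.9022.
Var(X) = E[X²] − (E[X])² = 36.9022 − 25.0189 = 11.8833.
SD(X) = √11.8833 = 3.44721.

3.447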